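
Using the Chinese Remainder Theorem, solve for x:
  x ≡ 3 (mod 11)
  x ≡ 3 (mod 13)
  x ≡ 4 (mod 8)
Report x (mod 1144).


Moduli 11, 13, 8 are pairwise coprime; by CRT there is a unique solution modulo M = 11 · 13 · 8 = 1144.
Solve pairwise, accumulating the modulus:
  Start with x ≡ 3 (mod 11).
  Combine with x ≡ 3 (mod 13): since gcd(11, 13) = 1, we get a unique residue mod 143.
    Write x = 3 + 11·t and substitute into x ≡ 3 (mod 13): 11·t ≡ 3 − 3 = 0 (mod 13).
    The inverse of 11 mod 13 is 6 (since 11·6 = 66 = 5·13 + 1), so t ≡ 6·0 = 0 ≡ 0 (mod 13).
    Then x = 3 + 11·0 = 3, valid modulo lcm(11, 13) = 143: x ≡ 3 (mod 143).
  Combine with x ≡ 4 (mod 8): since gcd(143, 8) = 1, we get a unique residue mod 1144.
    Write x = 3 + 143·t and substitute into x ≡ 4 (mod 8): 143·t ≡ 4 − 3 = 1 (mod 8).
    Reduce coefficients mod 8: 7·t ≡ 1 (mod 8).
    The inverse of 7 mod 8 is 7 (since 7·7 = 49 = 6·8 + 1), so t ≡ 7·1 = 7 ≡ 7 (mod 8).
    Then x = 3 + 143·7 = 1004, valid modulo lcm(143, 8) = 1144: x ≡ 1004 (mod 1144).
Verify: 1004 mod 11 = 3 ✓, 1004 mod 13 = 3 ✓, 1004 mod 8 = 4 ✓.

x ≡ 1004 (mod 1144).


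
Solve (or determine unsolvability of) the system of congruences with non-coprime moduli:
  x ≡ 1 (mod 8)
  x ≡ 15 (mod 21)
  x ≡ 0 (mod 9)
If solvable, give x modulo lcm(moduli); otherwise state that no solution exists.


Moduli 8, 21, 9 are not pairwise coprime, so CRT works modulo lcm(m_i) when all pairwise compatibility conditions hold.
Pairwise compatibility: gcd(m_i, m_j) must divide a_i - a_j for every pair.
Merge one congruence at a time:
  Start: x ≡ 1 (mod 8).
  Combine with x ≡ 15 (mod 21): gcd(8, 21) = 1; 15 - 1 = 14, which IS divisible by 1, so compatible.
    Write x = 1 + 8·t and substitute into x ≡ 15 (mod 21): 8·t ≡ 15 − 1 = 14 (mod 21).
    The inverse of 8 mod 21 is 8 (since 8·8 = 64 = 3·21 + 1), so t ≡ 8·14 = 112 ≡ 7 (mod 21).
    Then x = 1 + 8·7 = 57, valid modulo lcm(8, 21) = 168: x ≡ 57 (mod 168).
  Combine with x ≡ 0 (mod 9): gcd(168, 9) = 3; 0 - 57 = -57, which IS divisible by 3, so compatible.
    Write x = 57 + 168·t and substitute into x ≡ 0 (mod 9): 168·t ≡ 0 − 57 = -57 (mod 9).
    Divide the congruence (and modulus) by g = 3: 56·t ≡ -19 (mod 3).
    Reduce coefficients mod 3: 2·t ≡ 2 (mod 3).
    The inverse of 2 mod 3 is 2 (since 2·2 = 4 = 1·3 + 1), so t ≡ 2·2 = 4 ≡ 1 (mod 3).
    Then x = 57 + 168·1 = 225, valid modulo lcm(168, 9) = 504: x ≡ 225 (mod 504).
Verify: 225 mod 8 = 1, 225 mod 21 = 15, 225 mod 9 = 0.

x ≡ 225 (mod 504).


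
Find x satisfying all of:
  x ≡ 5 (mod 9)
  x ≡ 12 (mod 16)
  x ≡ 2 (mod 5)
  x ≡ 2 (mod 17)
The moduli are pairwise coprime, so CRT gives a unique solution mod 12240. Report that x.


Product of moduli M = 9 · 16 · 5 · 17 = 12240.
Merge one congruence at a time:
  Start: x ≡ 5 (mod 9).
  Combine with x ≡ 12 (mod 16); new modulus lcm = 144.
    Write x = 5 + 9·t and substitute into x ≡ 12 (mod 16): 9·t ≡ 12 − 5 = 7 (mod 16).
    The inverse of 9 mod 16 is 9 (since 9·9 = 81 = 5·16 + 1), so t ≡ 9·7 = 63 ≡ 15 (mod 16).
    Then x = 5 + 9·15 = 140, valid modulo lcm(9, 16) = 144: x ≡ 140 (mod 144).
  Combine with x ≡ 2 (mod 5); new modulus lcm = 720.
    Write x = 140 + 144·t and substitute into x ≡ 2 (mod 5): 144·t ≡ 2 − 140 = -138 (mod 5).
    Reduce coefficients mod 5: 4·t ≡ 2 (mod 5).
    The inverse of 4 mod 5 is 4 (since 4·4 = 16 = 3·5 + 1), so t ≡ 4·2 = 8 ≡ 3 (mod 5).
    Then x = 140 + 144·3 = 572, valid modulo lcm(144, 5) = 720: x ≡ 572 (mod 720).
  Combine with x ≡ 2 (mod 17); new modulus lcm = 12240.
    Write x = 572 + 720·t and substitute into x ≡ 2 (mod 17): 720·t ≡ 2 − 572 = -570 (mod 17).
    Reduce coefficients mod 17: 6·t ≡ 8 (mod 17).
    The inverse of 6 mod 17 is 3 (since 6·3 = 18 = 1·17 + 1), so t ≡ 3·8 = 24 ≡ 7 (mod 17).
    Then x = 572 + 720·7 = 5612, valid modulo lcm(720, 17) = 12240: x ≡ 5612 (mod 12240).
Verify against each original: 5612 mod 9 = 5, 5612 mod 16 = 12, 5612 mod 5 = 2, 5612 mod 17 = 2.

x ≡ 5612 (mod 12240).


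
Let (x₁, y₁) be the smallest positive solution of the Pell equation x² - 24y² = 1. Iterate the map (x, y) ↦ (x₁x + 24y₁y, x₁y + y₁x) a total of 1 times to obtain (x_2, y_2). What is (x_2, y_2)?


Step 1: Find the fundamental solution (x₁, y₁) of x² - 24y² = 1.
  Expand √24 as a continued fraction. a₀ = ⌊√24⌋ = 4; iterate m_{k+1} = d_k·a_k − m_k, d_{k+1} = (24 − m_{k+1}²)/d_k, a_{k+1} = ⌊(a₀ + m_{k+1})/d_{k+1}⌋ (starting m₀ = 0, d₀ = 1), with convergents p_k = a_k·p_{k-1} + p_{k-2}, q_k = a_k·q_{k-1} + q_{k-2} (p₋₁ = 1, q₋₁ = 0):
  k = 0: a₀ = 4; p₀/q₀ = 4/1; p₀² − 24·q₀² = 16 − 24 = -8.
  k = 1: m = 4, d = 8, a = ⌊(4 + 4)/8⌋ = 1; p/q = (1·4 + 1)/(1·1 + 0) = 5/1; p² − 24·q² = 25 − 24 = 1.
  The first convergent with p² − 24·q² = 1 gives the fundamental solution (x₁, y₁) = (5, 1).
Step 2: Apply the recurrence (x_{n+1}, y_{n+1}) = (x₁x_n + 24y₁y_n, x₁y_n + y₁x_n) repeatedly.
  From (x_1, y_1) = (5, 1): x_2 = 5·5 + 24·1·1 = 49; y_2 = 5·1 + 1·5 = 10.
Step 3: Verify x_2² - 24·y_2² = 2401 - 2400 = 1 (should be 1). ✓

(x_1, y_1) = (5, 1); (x_2, y_2) = (49, 10).


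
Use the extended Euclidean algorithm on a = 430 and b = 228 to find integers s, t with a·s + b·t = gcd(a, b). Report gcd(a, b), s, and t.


Euclidean algorithm on (430, 228) — divide until remainder is 0:
  430 = 1 · 228 + 202
  228 = 1 · 202 + 26
  202 = 7 · 26 + 20
  26 = 1 · 20 + 6
  20 = 3 · 6 + 2
  6 = 3 · 2 + 0
gcd(430, 228) = 2.
Track Bezout coefficients alongside the remainders: start with r₀ = 430 = a·1 + b·0 (s = 1, t = 0) and r₁ = 228 = a·0 + b·1 (s = 0, t = 1); each new remainder r_{k+1} = r_{k-1} − q_k·r_k inherits s_{k+1} = s_{k-1} − q_k·s_k, t_{k+1} = t_{k-1} − q_k·t_k, so r_k = a·s_k + b·t_k at every step:
  q = 1: r = 202, s = 1 − 1·0 = 1, t = 0 − 1·1 = -1  (check: 430·1 + 228·(-1) = 202)
  q = 1: r = 26, s = 0 − 1·1 = -1, t = 1 − 1·(-1) = 2  (check: 430·(-1) + 228·2 = 26)
  q = 7: r = 20, s = 1 − 7·(-1) = 8, t = -1 − 7·2 = -15  (check: 430·8 + 228·(-15) = 20)
  q = 1: r = 6, s = -1 − 1·8 = -9, t = 2 − 1·(-15) = 17  (check: 430·(-9) + 228·17 = 6)
  q = 3: r = 2, s = 8 − 3·(-9) = 35, t = -15 − 3·17 = -66  (check: 430·35 + 228·(-66) = 2)
The row with r = 2 (the gcd) gives the Bezout coefficients s = 35, t = -66.
Result: 430 · (35) + 228 · (-66) = 2.

gcd(430, 228) = 2; s = 35, t = -66 (check: 430·35 + 228·(-66) = 2).


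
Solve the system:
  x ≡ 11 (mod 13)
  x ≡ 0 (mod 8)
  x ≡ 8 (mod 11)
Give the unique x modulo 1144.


Moduli 13, 8, 11 are pairwise coprime; by CRT there is a unique solution modulo M = 13 · 8 · 11 = 1144.
Solve pairwise, accumulating the modulus:
  Start with x ≡ 11 (mod 13).
  Combine with x ≡ 0 (mod 8): since gcd(13, 8) = 1, we get a unique residue mod 104.
    Write x = 11 + 13·t and substitute into x ≡ 0 (mod 8): 13·t ≡ 0 − 11 = -11 (mod 8).
    Reduce coefficients mod 8: 5·t ≡ 5 (mod 8).
    The inverse of 5 mod 8 is 5 (since 5·5 = 25 = 3·8 + 1), so t ≡ 5·5 = 25 ≡ 1 (mod 8).
    Then x = 11 + 13·1 = 24, valid modulo lcm(13, 8) = 104: x ≡ 24 (mod 104).
  Combine with x ≡ 8 (mod 11): since gcd(104, 11) = 1, we get a unique residue mod 1144.
    Write x = 24 + 104·t and substitute into x ≡ 8 (mod 11): 104·t ≡ 8 − 24 = -16 (mod 11).
    Reduce coefficients mod 11: 5·t ≡ 6 (mod 11).
    The inverse of 5 mod 11 is 9 (since 5·9 = 45 = 4·11 + 1), so t ≡ 9·6 = 54 ≡ 10 (mod 11).
    Then x = 24 + 104·10 = 1064, valid modulo lcm(104, 11) = 1144: x ≡ 1064 (mod 1144).
Verify: 1064 mod 13 = 11 ✓, 1064 mod 8 = 0 ✓, 1064 mod 11 = 8 ✓.

x ≡ 1064 (mod 1144).


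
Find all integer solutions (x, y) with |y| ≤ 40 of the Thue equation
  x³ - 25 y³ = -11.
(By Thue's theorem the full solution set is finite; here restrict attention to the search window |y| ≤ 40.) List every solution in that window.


The equation is x³ - 25y³ = -11. For fixed y, x³ = 25·y³ − 11, so a solution requires the RHS to be a perfect cube.
Strategy: iterate y from -40 to 40, compute RHS = 25·y³ − 11, and check whether it is a (positive or negative) perfect cube.
Check small values of y:
  y = 0: RHS = -11 is not a perfect cube.
  y = 1: RHS = 14 is not a perfect cube.
  y = -1: RHS = -36 is not a perfect cube.
  y = 2: RHS = 189 is not a perfect cube.
  y = -2: RHS = -211 is not a perfect cube.
  y = 3: RHS = 664 is not a perfect cube.
  y = -3: RHS = -686 is not a perfect cube.
Continuing the search up to |y| = 40 finds no solutions either.
No (x, y) in the scanned range satisfies the equation.

No integer solutions with |y| ≤ 40.


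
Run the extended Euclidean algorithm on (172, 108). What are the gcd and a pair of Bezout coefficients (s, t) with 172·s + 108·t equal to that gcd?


Euclidean algorithm on (172, 108) — divide until remainder is 0:
  172 = 1 · 108 + 64
  108 = 1 · 64 + 44
  64 = 1 · 44 + 20
  44 = 2 · 20 + 4
  20 = 5 · 4 + 0
gcd(172, 108) = 4.
Track Bezout coefficients alongside the remainders: start with r₀ = 172 = a·1 + b·0 (s = 1, t = 0) and r₁ = 108 = a·0 + b·1 (s = 0, t = 1); each new remainder r_{k+1} = r_{k-1} − q_k·r_k inherits s_{k+1} = s_{k-1} − q_k·s_k, t_{k+1} = t_{k-1} − q_k·t_k, so r_k = a·s_k + b·t_k at every step:
  q = 1: r = 64, s = 1 − 1·0 = 1, t = 0 − 1·1 = -1  (check: 172·1 + 108·(-1) = 64)
  q = 1: r = 44, s = 0 − 1·1 = -1, t = 1 − 1·(-1) = 2  (check: 172·(-1) + 108·2 = 44)
  q = 1: r = 20, s = 1 − 1·(-1) = 2, t = -1 − 1·2 = -3  (check: 172·2 + 108·(-3) = 20)
  q = 2: r = 4, s = -1 − 2·2 = -5, t = 2 − 2·(-3) = 8  (check: 172·(-5) + 108·8 = 4)
The row with r = 4 (the gcd) gives the Bezout coefficients s = -5, t = 8.
Result: 172 · (-5) + 108 · (8) = 4.

gcd(172, 108) = 4; s = -5, t = 8 (check: 172·(-5) + 108·8 = 4).


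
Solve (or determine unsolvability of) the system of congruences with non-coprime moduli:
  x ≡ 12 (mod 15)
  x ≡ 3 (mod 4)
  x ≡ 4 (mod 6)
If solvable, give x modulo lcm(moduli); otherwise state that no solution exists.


Moduli 15, 4, 6 are not pairwise coprime, so CRT works modulo lcm(m_i) when all pairwise compatibility conditions hold.
Pairwise compatibility: gcd(m_i, m_j) must divide a_i - a_j for every pair.
Merge one congruence at a time:
  Start: x ≡ 12 (mod 15).
  Combine with x ≡ 3 (mod 4): gcd(15, 4) = 1; 3 - 12 = -9, which IS divisible by 1, so compatible.
    Write x = 12 + 15·t and substitute into x ≡ 3 (mod 4): 15·t ≡ 3 − 12 = -9 (mod 4).
    Reduce coefficients mod 4: 3·t ≡ 3 (mod 4).
    The inverse of 3 mod 4 is 3 (since 3·3 = 9 = 2·4 + 1), so t ≡ 3·3 = 9 ≡ 1 (mod 4).
    Then x = 12 + 15·1 = 27, valid modulo lcm(15, 4) = 60: x ≡ 27 (mod 60).
  Combine with x ≡ 4 (mod 6): gcd(60, 6) = 6, and 4 - 27 = -23 is NOT divisible by 6.
    ⇒ system is inconsistent (no integer solution).

No solution (the system is inconsistent).


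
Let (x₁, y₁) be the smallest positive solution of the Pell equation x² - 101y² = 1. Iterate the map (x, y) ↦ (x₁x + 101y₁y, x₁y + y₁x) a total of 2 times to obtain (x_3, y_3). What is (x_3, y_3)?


Step 1: Find the fundamental solution (x₁, y₁) of x² - 101y² = 1.
  Expand √101 as a continued fraction. a₀ = ⌊√101⌋ = 10; iterate m_{k+1} = d_k·a_k − m_k, d_{k+1} = (101 − m_{k+1}²)/d_k, a_{k+1} = ⌊(a₀ + m_{k+1})/d_{k+1}⌋ (starting m₀ = 0, d₀ = 1), with convergents p_k = a_k·p_{k-1} + p_{k-2}, q_k = a_k·q_{k-1} + q_{k-2} (p₋₁ = 1, q₋₁ = 0):
  k = 0: a₀ = 10; p₀/q₀ = 10/1; p₀² − 101·q₀² = 100 − 101 = -1.
  k = 1: m = 10, d = 1, a = ⌊(10 + 10)/1⌋ = 20; p/q = (20·10 + 1)/(20·1 + 0) = 201/20; p² − 101·q² = 40401 − 40400 = 1.
  The first convergent with p² − 101·q² = 1 gives the fundamental solution (x₁, y₁) = (201, 20).
Step 2: Apply the recurrence (x_{n+1}, y_{n+1}) = (x₁x_n + 101y₁y_n, x₁y_n + y₁x_n) repeatedly.
  From (x_1, y_1) = (201, 20): x_2 = 201·201 + 101·20·20 = 80801; y_2 = 201·20 + 20·201 = 8040.
  From (x_2, y_2) = (80801, 8040): x_3 = 201·80801 + 101·20·8040 = 32481801; y_3 = 201·8040 + 20·80801 = 3232060.
Step 3: Verify x_3² - 101·y_3² = 1055067396203601 - 1055067396203600 = 1 (should be 1). ✓

(x_1, y_1) = (201, 20); (x_3, y_3) = (32481801, 3232060).


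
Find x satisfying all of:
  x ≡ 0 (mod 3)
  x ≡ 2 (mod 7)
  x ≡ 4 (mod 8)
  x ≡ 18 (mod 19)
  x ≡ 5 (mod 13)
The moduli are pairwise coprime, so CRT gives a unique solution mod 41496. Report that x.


Product of moduli M = 3 · 7 · 8 · 19 · 13 = 41496.
Merge one congruence at a time:
  Start: x ≡ 0 (mod 3).
  Combine with x ≡ 2 (mod 7); new modulus lcm = 21.
    Write x = 0 + 3·t and substitute into x ≡ 2 (mod 7): 3·t ≡ 2 − 0 = 2 (mod 7).
    The inverse of 3 mod 7 is 5 (since 3·5 = 15 = 2·7 + 1), so t ≡ 5·2 = 10 ≡ 3 (mod 7).
    Then x = 0 + 3·3 = 9, valid modulo lcm(3, 7) = 21: x ≡ 9 (mod 21).
  Combine with x ≡ 4 (mod 8); new modulus lcm = 168.
    Write x = 9 + 21·t and substitute into x ≡ 4 (mod 8): 21·t ≡ 4 − 9 = -5 (mod 8).
    Reduce coefficients mod 8: 5·t ≡ 3 (mod 8).
    The inverse of 5 mod 8 is 5 (since 5·5 = 25 = 3·8 + 1), so t ≡ 5·3 = 15 ≡ 7 (mod 8).
    Then x = 9 + 21·7 = 156, valid modulo lcm(21, 8) = 168: x ≡ 156 (mod 168).
  Combine with x ≡ 18 (mod 19); new modulus lcm = 3192.
    Write x = 156 + 168·t and substitute into x ≡ 18 (mod 19): 168·t ≡ 18 − 156 = -138 (mod 19).
    Reduce coefficients mod 19: 16·t ≡ 14 (mod 19).
    The inverse of 16 mod 19 is 6 (since 16·6 = 96 = 5·19 + 1), so t ≡ 6·14 = 84 ≡ 8 (mod 19).
    Then x = 156 + 168·8 = 1500, valid modulo lcm(168, 19) = 3192: x ≡ 1500 (mod 3192).
  Combine with x ≡ 5 (mod 13); new modulus lcm = 41496.
    Write x = 1500 + 3192·t and substitute into x ≡ 5 (mod 13): 3192·t ≡ 5 − 1500 = -1495 (mod 13).
    Reduce coefficients mod 13: 7·t ≡ 0 (mod 13).
    The inverse of 7 mod 13 is 2 (since 7·2 = 14 = 1·13 + 1), so t ≡ 2·0 = 0 ≡ 0 (mod 13).
    Then x = 1500 + 3192·0 = 1500, valid modulo lcm(3192, 13) = 41496: x ≡ 1500 (mod 41496).
Verify against each original: 1500 mod 3 = 0, 1500 mod 7 = 2, 1500 mod 8 = 4, 1500 mod 19 = 18, 1500 mod 13 = 5.

x ≡ 1500 (mod 41496).


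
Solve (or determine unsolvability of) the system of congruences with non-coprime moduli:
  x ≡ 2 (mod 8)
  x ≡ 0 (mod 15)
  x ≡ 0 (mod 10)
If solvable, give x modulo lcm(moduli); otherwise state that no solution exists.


Moduli 8, 15, 10 are not pairwise coprime, so CRT works modulo lcm(m_i) when all pairwise compatibility conditions hold.
Pairwise compatibility: gcd(m_i, m_j) must divide a_i - a_j for every pair.
Merge one congruence at a time:
  Start: x ≡ 2 (mod 8).
  Combine with x ≡ 0 (mod 15): gcd(8, 15) = 1; 0 - 2 = -2, which IS divisible by 1, so compatible.
    Write x = 2 + 8·t and substitute into x ≡ 0 (mod 15): 8·t ≡ 0 − 2 = -2 (mod 15).
    Reduce coefficients mod 15: 8·t ≡ 13 (mod 15).
    The inverse of 8 mod 15 is 2 (since 8·2 = 16 = 1·15 + 1), so t ≡ 2·13 = 26 ≡ 11 (mod 15).
    Then x = 2 + 8·11 = 90, valid modulo lcm(8, 15) = 120: x ≡ 90 (mod 120).
  Combine with x ≡ 0 (mod 10): gcd(120, 10) = 10; 0 - 90 = -90, which IS divisible by 10, so compatible.
    Write x = 90 + 120·t and substitute into x ≡ 0 (mod 10): 120·t ≡ 0 − 90 = -90 (mod 10).
    Divide the congruence (and modulus) by g = 10: 12·t ≡ -9 (mod 1).
    Modulo 1 every t works; take t = 0.
    Then x = 90 + 120·0 = 90, valid modulo lcm(120, 10) = 120: x ≡ 90 (mod 120).
Verify: 90 mod 8 = 2, 90 mod 15 = 0, 90 mod 10 = 0.

x ≡ 90 (mod 120).


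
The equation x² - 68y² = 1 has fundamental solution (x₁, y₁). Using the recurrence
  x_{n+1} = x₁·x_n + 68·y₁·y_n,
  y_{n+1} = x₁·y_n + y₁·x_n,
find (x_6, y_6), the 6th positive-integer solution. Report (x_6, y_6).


Step 1: Find the fundamental solution (x₁, y₁) of x² - 68y² = 1.
  Expand √68 as a continued fraction. a₀ = ⌊√68⌋ = 8; iterate m_{k+1} = d_k·a_k − m_k, d_{k+1} = (68 − m_{k+1}²)/d_k, a_{k+1} = ⌊(a₀ + m_{k+1})/d_{k+1}⌋ (starting m₀ = 0, d₀ = 1), with convergents p_k = a_k·p_{k-1} + p_{k-2}, q_k = a_k·q_{k-1} + q_{k-2} (p₋₁ = 1, q₋₁ = 0):
  k = 0: a₀ = 8; p₀/q₀ = 8/1; p₀² − 68·q₀² = 64 − 68 = -4.
  k = 1: m = 8, d = 4, a = ⌊(8 + 8)/4⌋ = 4; p/q = (4·8 + 1)/(4·1 + 0) = 33/4; p² − 68·q² = 1089 − 1088 = 1.
  The first convergent with p² − 68·q² = 1 gives the fundamental solution (x₁, y₁) = (33, 4).
Step 2: Apply the recurrence (x_{n+1}, y_{n+1}) = (x₁x_n + 68y₁y_n, x₁y_n + y₁x_n) repeatedly.
  From (x_1, y_1) = (33, 4): x_2 = 33·33 + 68·4·4 = 2177; y_2 = 33·4 + 4·33 = 264.
  From (x_2, y_2) = (2177, 264): x_3 = 33·2177 + 68·4·264 = 143649; y_3 = 33·264 + 4·2177 = 17420.
  From (x_3, y_3) = (143649, 17420): x_4 = 33·143649 + 68·4·17420 = 9478657; y_4 = 33·17420 + 4·143649 = 1149456.
  From (x_4, y_4) = (9478657, 1149456): x_5 = 33·9478657 + 68·4·1149456 = 625447713; y_5 = 33·1149456 + 4·9478657 = 75846676.
  From (x_5, y_5) = (625447713, 75846676): x_6 = 33·625447713 + 68·4·75846676 = 41270070401; y_6 = 33·75846676 + 4·625447713 = 5004731160.
Step 3: Verify x_6² - 68·y_6² = 1703218710903496300801 - 1703218710903496300800 = 1 (should be 1). ✓

(x_1, y_1) = (33, 4); (x_6, y_6) = (41270070401, 5004731160).


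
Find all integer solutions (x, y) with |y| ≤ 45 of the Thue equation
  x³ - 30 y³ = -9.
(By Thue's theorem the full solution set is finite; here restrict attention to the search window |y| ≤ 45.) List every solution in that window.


The equation is x³ - 30y³ = -9. For fixed y, x³ = 30·y³ − 9, so a solution requires the RHS to be a perfect cube.
Strategy: iterate y from -45 to 45, compute RHS = 30·y³ − 9, and check whether it is a (positive or negative) perfect cube.
Check small values of y:
  y = 0: RHS = -9 is not a perfect cube.
  y = 1: RHS = 21 is not a perfect cube.
  y = -1: RHS = -39 is not a perfect cube.
  y = 2: RHS = 231 is not a perfect cube.
  y = -2: RHS = -249 is not a perfect cube.
  y = 3: RHS = 801 is not a perfect cube.
  y = -3: RHS = -819 is not a perfect cube.
Continuing the search up to |y| = 45 finds no solutions either.
No (x, y) in the scanned range satisfies the equation.

No integer solutions with |y| ≤ 45.


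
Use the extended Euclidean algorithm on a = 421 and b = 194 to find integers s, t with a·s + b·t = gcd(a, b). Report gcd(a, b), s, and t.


Euclidean algorithm on (421, 194) — divide until remainder is 0:
  421 = 2 · 194 + 33
  194 = 5 · 33 + 29
  33 = 1 · 29 + 4
  29 = 7 · 4 + 1
  4 = 4 · 1 + 0
gcd(421, 194) = 1.
Track Bezout coefficients alongside the remainders: start with r₀ = 421 = a·1 + b·0 (s = 1, t = 0) and r₁ = 194 = a·0 + b·1 (s = 0, t = 1); each new remainder r_{k+1} = r_{k-1} − q_k·r_k inherits s_{k+1} = s_{k-1} − q_k·s_k, t_{k+1} = t_{k-1} − q_k·t_k, so r_k = a·s_k + b·t_k at every step:
  q = 2: r = 33, s = 1 − 2·0 = 1, t = 0 − 2·1 = -2  (check: 421·1 + 194·(-2) = 33)
  q = 5: r = 29, s = 0 − 5·1 = -5, t = 1 − 5·(-2) = 11  (check: 421·(-5) + 194·11 = 29)
  q = 1: r = 4, s = 1 − 1·(-5) = 6, t = -2 − 1·11 = -13  (check: 421·6 + 194·(-13) = 4)
  q = 7: r = 1, s = -5 − 7·6 = -47, t = 11 − 7·(-13) = 102  (check: 421·(-47) + 194·102 = 1)
The row with r = 1 (the gcd) gives the Bezout coefficients s = -47, t = 102.
Result: 421 · (-47) + 194 · (102) = 1.

gcd(421, 194) = 1; s = -47, t = 102 (check: 421·(-47) + 194·102 = 1).


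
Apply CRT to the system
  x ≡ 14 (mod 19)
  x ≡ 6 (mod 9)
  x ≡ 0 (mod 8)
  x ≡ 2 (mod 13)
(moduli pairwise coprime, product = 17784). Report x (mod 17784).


Product of moduli M = 19 · 9 · 8 · 13 = 17784.
Merge one congruence at a time:
  Start: x ≡ 14 (mod 19).
  Combine with x ≡ 6 (mod 9); new modulus lcm = 171.
    Write x = 14 + 19·t and substitute into x ≡ 6 (mod 9): 19·t ≡ 6 − 14 = -8 (mod 9).
    Reduce coefficients mod 9: 1·t ≡ 1 (mod 9).
    So t ≡ 1 (mod 9).
    Then x = 14 + 19·1 = 33, valid modulo lcm(19, 9) = 171: x ≡ 33 (mod 171).
  Combine with x ≡ 0 (mod 8); new modulus lcm = 1368.
    Write x = 33 + 171·t and substitute into x ≡ 0 (mod 8): 171·t ≡ 0 − 33 = -33 (mod 8).
    Reduce coefficients mod 8: 3·t ≡ 7 (mod 8).
    The inverse of 3 mod 8 is 3 (since 3·3 = 9 = 1·8 + 1), so t ≡ 3·7 = 21 ≡ 5 (mod 8).
    Then x = 33 + 171·5 = 888, valid modulo lcm(171, 8) = 1368: x ≡ 888 (mod 1368).
  Combine with x ≡ 2 (mod 13); new modulus lcm = 17784.
    Write x = 888 + 1368·t and substitute into x ≡ 2 (mod 13): 1368·t ≡ 2 − 888 = -886 (mod 13).
    Reduce coefficients mod 13: 3·t ≡ 11 (mod 13).
    The inverse of 3 mod 13 is 9 (since 3·9 = 27 = 2·13 + 1), so t ≡ 9·11 = 99 ≡ 8 (mod 13).
    Then x = 888 + 1368·8 = 11832, valid modulo lcm(1368, 13) = 17784: x ≡ 11832 (mod 17784).
Verify against each original: 11832 mod 19 = 14, 11832 mod 9 = 6, 11832 mod 8 = 0, 11832 mod 13 = 2.

x ≡ 11832 (mod 17784).


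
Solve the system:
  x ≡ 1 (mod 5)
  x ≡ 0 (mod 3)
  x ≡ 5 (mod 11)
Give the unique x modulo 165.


Moduli 5, 3, 11 are pairwise coprime; by CRT there is a unique solution modulo M = 5 · 3 · 11 = 165.
Solve pairwise, accumulating the modulus:
  Start with x ≡ 1 (mod 5).
  Combine with x ≡ 0 (mod 3): since gcd(5, 3) = 1, we get a unique residue mod 15.
    Write x = 1 + 5·t and substitute into x ≡ 0 (mod 3): 5·t ≡ 0 − 1 = -1 (mod 3).
    Reduce coefficients mod 3: 2·t ≡ 2 (mod 3).
    The inverse of 2 mod 3 is 2 (since 2·2 = 4 = 1·3 + 1), so t ≡ 2·2 = 4 ≡ 1 (mod 3).
    Then x = 1 + 5·1 = 6, valid modulo lcm(5, 3) = 15: x ≡ 6 (mod 15).
  Combine with x ≡ 5 (mod 11): since gcd(15, 11) = 1, we get a unique residue mod 165.
    Write x = 6 + 15·t and substitute into x ≡ 5 (mod 11): 15·t ≡ 5 − 6 = -1 (mod 11).
    Reduce coefficients mod 11: 4·t ≡ 10 (mod 11).
    The inverse of 4 mod 11 is 3 (since 4·3 = 12 = 1·11 + 1), so t ≡ 3·10 = 30 ≡ 8 (mod 11).
    Then x = 6 + 15·8 = 126, valid modulo lcm(15, 11) = 165: x ≡ 126 (mod 165).
Verify: 126 mod 5 = 1 ✓, 126 mod 3 = 0 ✓, 126 mod 11 = 5 ✓.

x ≡ 126 (mod 165).


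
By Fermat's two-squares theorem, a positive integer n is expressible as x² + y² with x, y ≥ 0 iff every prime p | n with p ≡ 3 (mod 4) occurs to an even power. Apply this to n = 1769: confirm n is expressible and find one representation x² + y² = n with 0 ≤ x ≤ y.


Step 1: Factor n = 1769 = 29 · 61.
Step 2: Check the mod-4 condition on each prime factor: 29 ≡ 1 (mod 4), exponent 1; 61 ≡ 1 (mod 4), exponent 1.
All primes ≡ 3 (mod 4) appear to even exponent (or don't appear), so by the two-squares theorem n IS expressible as a sum of two squares.
Step 3: Build a representation. Here n = 29 · 61 is a product of primes ≡ 1 (mod 4). Each prime p ≡ 1 (mod 4) is itself a sum of two squares; find a² by testing p − a² for a perfect square:
  29: 29 − 1² = 28, 29 − 2² = 25 = 5² ⇒ 29 = 2² + 5².
  61: 61 − 1² = 60, 61 − 2² = 57, 61 − 3² = 52, 61 − 4² = 45, 61 − 5² = 36 = 6² ⇒ 61 = 5² + 6².
  Combine using the Brahmagupta–Fibonacci identity (a² + b²)(c² + d²) = (ac − bd)² + (ad + bc)² = (ac + bd)² + (ad − bc)²:
  29 · 61 = 1769: from (2² + 5²)(5² + 6²), take (2·5 − 5·6, 2·6 + 5·5) = (10 − 30, 12 + 25) = (-20, 37); dropping signs (only squares matter) gives (20, 37); check 20² + 37² = 400 + 1369 = 1769 ✓.
Step 4: Order so x ≤ y and verify: 20² + 37² = 400 + 1369 = 1769 = n. ✓

n = 1769 = 20² + 37² (one valid representation with x ≤ y).


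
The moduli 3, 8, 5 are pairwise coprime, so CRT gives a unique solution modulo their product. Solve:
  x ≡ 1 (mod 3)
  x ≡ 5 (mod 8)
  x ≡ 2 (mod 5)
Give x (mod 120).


Moduli 3, 8, 5 are pairwise coprime; by CRT there is a unique solution modulo M = 3 · 8 · 5 = 120.
Solve pairwise, accumulating the modulus:
  Start with x ≡ 1 (mod 3).
  Combine with x ≡ 5 (mod 8): since gcd(3, 8) = 1, we get a unique residue mod 24.
    Write x = 1 + 3·t and substitute into x ≡ 5 (mod 8): 3·t ≡ 5 − 1 = 4 (mod 8).
    The inverse of 3 mod 8 is 3 (since 3·3 = 9 = 1·8 + 1), so t ≡ 3·4 = 12 ≡ 4 (mod 8).
    Then x = 1 + 3·4 = 13, valid modulo lcm(3, 8) = 24: x ≡ 13 (mod 24).
  Combine with x ≡ 2 (mod 5): since gcd(24, 5) = 1, we get a unique residue mod 120.
    Write x = 13 + 24·t and substitute into x ≡ 2 (mod 5): 24·t ≡ 2 − 13 = -11 (mod 5).
    Reduce coefficients mod 5: 4·t ≡ 4 (mod 5).
    The inverse of 4 mod 5 is 4 (since 4·4 = 16 = 3·5 + 1), so t ≡ 4·4 = 16 ≡ 1 (mod 5).
    Then x = 13 + 24·1 = 37, valid modulo lcm(24, 5) = 120: x ≡ 37 (mod 120).
Verify: 37 mod 3 = 1 ✓, 37 mod 8 = 5 ✓, 37 mod 5 = 2 ✓.

x ≡ 37 (mod 120).


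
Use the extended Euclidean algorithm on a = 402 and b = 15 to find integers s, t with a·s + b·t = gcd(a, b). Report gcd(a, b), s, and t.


Euclidean algorithm on (402, 15) — divide until remainder is 0:
  402 = 26 · 15 + 12
  15 = 1 · 12 + 3
  12 = 4 · 3 + 0
gcd(402, 15) = 3.
Track Bezout coefficients alongside the remainders: start with r₀ = 402 = a·1 + b·0 (s = 1, t = 0) and r₁ = 15 = a·0 + b·1 (s = 0, t = 1); each new remainder r_{k+1} = r_{k-1} − q_k·r_k inherits s_{k+1} = s_{k-1} − q_k·s_k, t_{k+1} = t_{k-1} − q_k·t_k, so r_k = a·s_k + b·t_k at every step:
  q = 26: r = 12, s = 1 − 26·0 = 1, t = 0 − 26·1 = -26  (check: 402·1 + 15·(-26) = 12)
  q = 1: r = 3, s = 0 − 1·1 = -1, t = 1 − 1·(-26) = 27  (check: 402·(-1) + 15·27 = 3)
The row with r = 3 (the gcd) gives the Bezout coefficients s = -1, t = 27.
Result: 402 · (-1) + 15 · (27) = 3.

gcd(402, 15) = 3; s = -1, t = 27 (check: 402·(-1) + 15·27 = 3).


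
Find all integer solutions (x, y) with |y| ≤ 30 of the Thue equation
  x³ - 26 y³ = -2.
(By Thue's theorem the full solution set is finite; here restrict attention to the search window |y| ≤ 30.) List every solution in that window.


The equation is x³ - 26y³ = -2. For fixed y, x³ = 26·y³ − 2, so a solution requires the RHS to be a perfect cube.
Strategy: iterate y from -30 to 30, compute RHS = 26·y³ − 2, and check whether it is a (positive or negative) perfect cube.
Check small values of y:
  y = 0: RHS = -2 is not a perfect cube.
  y = 1: RHS = 24 is not a perfect cube.
  y = -1: RHS = -28 is not a perfect cube.
  y = 2: RHS = 206 is not a perfect cube.
  y = -2: RHS = -210 is not a perfect cube.
  y = 3: RHS = 700 is not a perfect cube.
  y = -3: RHS = -704 is not a perfect cube.
Continuing the search up to |y| = 30 finds no solutions either.
No (x, y) in the scanned range satisfies the equation.

No integer solutions with |y| ≤ 30.


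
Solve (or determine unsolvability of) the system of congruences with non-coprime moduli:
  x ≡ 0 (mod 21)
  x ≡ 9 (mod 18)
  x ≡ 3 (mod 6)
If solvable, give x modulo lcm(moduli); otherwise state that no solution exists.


Moduli 21, 18, 6 are not pairwise coprime, so CRT works modulo lcm(m_i) when all pairwise compatibility conditions hold.
Pairwise compatibility: gcd(m_i, m_j) must divide a_i - a_j for every pair.
Merge one congruence at a time:
  Start: x ≡ 0 (mod 21).
  Combine with x ≡ 9 (mod 18): gcd(21, 18) = 3; 9 - 0 = 9, which IS divisible by 3, so compatible.
    Write x = 0 + 21·t and substitute into x ≡ 9 (mod 18): 21·t ≡ 9 − 0 = 9 (mod 18).
    Divide the congruence (and modulus) by g = 3: 7·t ≡ 3 (mod 6).
    Reduce coefficients mod 6: 1·t ≡ 3 (mod 6).
    So t ≡ 3 (mod 6).
    Then x = 0 + 21·3 = 63, valid modulo lcm(21, 18) = 126: x ≡ 63 (mod 126).
  Combine with x ≡ 3 (mod 6): gcd(126, 6) = 6; 3 - 63 = -60, which IS divisible by 6, so compatible.
    Write x = 63 + 126·t and substitute into x ≡ 3 (mod 6): 126·t ≡ 3 − 63 = -60 (mod 6).
    Divide the congruence (and modulus) by g = 6: 21·t ≡ -10 (mod 1).
    Modulo 1 every t works; take t = 0.
    Then x = 63 + 126·0 = 63, valid modulo lcm(126, 6) = 126: x ≡ 63 (mod 126).
Verify: 63 mod 21 = 0, 63 mod 18 = 9, 63 mod 6 = 3.

x ≡ 63 (mod 126).


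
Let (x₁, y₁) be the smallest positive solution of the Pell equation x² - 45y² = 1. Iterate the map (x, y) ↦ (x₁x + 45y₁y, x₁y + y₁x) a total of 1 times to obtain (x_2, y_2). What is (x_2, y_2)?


Step 1: Find the fundamental solution (x₁, y₁) of x² - 45y² = 1.
  Expand √45 as a continued fraction. a₀ = ⌊√45⌋ = 6; iterate m_{k+1} = d_k·a_k − m_k, d_{k+1} = (45 − m_{k+1}²)/d_k, a_{k+1} = ⌊(a₀ + m_{k+1})/d_{k+1}⌋ (starting m₀ = 0, d₀ = 1), with convergents p_k = a_k·p_{k-1} + p_{k-2}, q_k = a_k·q_{k-1} + q_{k-2} (p₋₁ = 1, q₋₁ = 0):
  k = 0: a₀ = 6; p₀/q₀ = 6/1; p₀² − 45·q₀² = 36 − 45 = -9.
  k = 1: m = 6, d = 9, a = ⌊(6 + 6)/9⌋ = 1; p/q = (1·6 + 1)/(1·1 + 0) = 7/1; p² − 45·q² = 49 − 45 = 4.
  k = 2: m = 3, d = 4, a = ⌊(6 + 3)/4⌋ = 2; p/q = (2·7 + 6)/(2·1 + 1) = 20/3; p² − 45·q² = 400 − 405 = -5.
  k = 3: m = 5, d = 5, a = ⌊(6 + 5)/5⌋ = 2; p/q = (2·20 + 7)/(2·3 + 1) = 47/7; p² − 45·q² = 2209 − 2205 = 4.
  k = 4: m = 5, d = 4, a = ⌊(6 + 5)/4⌋ = 2; p/q = (2·47 + 20)/(2·7 + 3) = 114/17; p² − 45·q² = 12996 − 13005 = -9.
  k = 5: m = 3, d = 9, a = ⌊(6 + 3)/9⌋ = 1; p/q = (1·114 + 47)/(1·17 + 7) = 161/24; p² − 45·q² = 25921 − 25920 = 1.
  The first convergent with p² − 45·q² = 1 gives the fundamental solution (x₁, y₁) = (161, 24).
Step 2: Apply the recurrence (x_{n+1}, y_{n+1}) = (x₁x_n + 45y₁y_n, x₁y_n + y₁x_n) repeatedly.
  From (x_1, y_1) = (161, 24): x_2 = 161·161 + 45·24·24 = 51841; y_2 = 161·24 + 24·161 = 7728.
Step 3: Verify x_2² - 45·y_2² = 2687489281 - 2687489280 = 1 (should be 1). ✓

(x_1, y_1) = (161, 24); (x_2, y_2) = (51841, 7728).


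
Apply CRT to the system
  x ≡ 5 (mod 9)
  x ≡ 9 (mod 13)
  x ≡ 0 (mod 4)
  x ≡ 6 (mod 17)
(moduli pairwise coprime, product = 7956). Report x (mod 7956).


Product of moduli M = 9 · 13 · 4 · 17 = 7956.
Merge one congruence at a time:
  Start: x ≡ 5 (mod 9).
  Combine with x ≡ 9 (mod 13); new modulus lcm = 117.
    Write x = 5 + 9·t and substitute into x ≡ 9 (mod 13): 9·t ≡ 9 − 5 = 4 (mod 13).
    The inverse of 9 mod 13 is 3 (since 9·3 = 27 = 2·13 + 1), so t ≡ 3·4 = 12 ≡ 12 (mod 13).
    Then x = 5 + 9·12 = 113, valid modulo lcm(9, 13) = 117: x ≡ 113 (mod 117).
  Combine with x ≡ 0 (mod 4); new modulus lcm = 468.
    Write x = 113 + 117·t and substitute into x ≡ 0 (mod 4): 117·t ≡ 0 − 113 = -113 (mod 4).
    Reduce coefficients mod 4: 1·t ≡ 3 (mod 4).
    So t ≡ 3 (mod 4).
    Then x = 113 + 117·3 = 464, valid modulo lcm(117, 4) = 468: x ≡ 464 (mod 468).
  Combine with x ≡ 6 (mod 17); new modulus lcm = 7956.
    Write x = 464 + 468·t and substitute into x ≡ 6 (mod 17): 468·t ≡ 6 − 464 = -458 (mod 17).
    Reduce coefficients mod 17: 9·t ≡ 1 (mod 17).
    The inverse of 9 mod 17 is 2 (since 9·2 = 18 = 1·17 + 1), so t ≡ 2·1 = 2 ≡ 2 (mod 17).
    Then x = 464 + 468·2 = 1400, valid modulo lcm(468, 17) = 7956: x ≡ 1400 (mod 7956).
Verify against each original: 1400 mod 9 = 5, 1400 mod 13 = 9, 1400 mod 4 = 0, 1400 mod 17 = 6.

x ≡ 1400 (mod 7956).


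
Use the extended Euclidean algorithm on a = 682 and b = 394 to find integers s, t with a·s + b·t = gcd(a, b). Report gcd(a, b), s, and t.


Euclidean algorithm on (682, 394) — divide until remainder is 0:
  682 = 1 · 394 + 288
  394 = 1 · 288 + 106
  288 = 2 · 106 + 76
  106 = 1 · 76 + 30
  76 = 2 · 30 + 16
  30 = 1 · 16 + 14
  16 = 1 · 14 + 2
  14 = 7 · 2 + 0
gcd(682, 394) = 2.
Track Bezout coefficients alongside the remainders: start with r₀ = 682 = a·1 + b·0 (s = 1, t = 0) and r₁ = 394 = a·0 + b·1 (s = 0, t = 1); each new remainder r_{k+1} = r_{k-1} − q_k·r_k inherits s_{k+1} = s_{k-1} − q_k·s_k, t_{k+1} = t_{k-1} − q_k·t_k, so r_k = a·s_k + b·t_k at every step:
  q = 1: r = 288, s = 1 − 1·0 = 1, t = 0 − 1·1 = -1  (check: 682·1 + 394·(-1) = 288)
  q = 1: r = 106, s = 0 − 1·1 = -1, t = 1 − 1·(-1) = 2  (check: 682·(-1) + 394·2 = 106)
  q = 2: r = 76, s = 1 − 2·(-1) = 3, t = -1 − 2·2 = -5  (check: 682·3 + 394·(-5) = 76)
  q = 1: r = 30, s = -1 − 1·3 = -4, t = 2 − 1·(-5) = 7  (check: 682·(-4) + 394·7 = 30)
  q = 2: r = 16, s = 3 − 2·(-4) = 11, t = -5 − 2·7 = -19  (check: 682·11 + 394·(-19) = 16)
  q = 1: r = 14, s = -4 − 1·11 = -15, t = 7 − 1·(-19) = 26  (check: 682·(-15) + 394·26 = 14)
  q = 1: r = 2, s = 11 − 1·(-15) = 26, t = -19 − 1·26 = -45  (check: 682·26 + 394·(-45) = 2)
The row with r = 2 (the gcd) gives the Bezout coefficients s = 26, t = -45.
Result: 682 · (26) + 394 · (-45) = 2.

gcd(682, 394) = 2; s = 26, t = -45 (check: 682·26 + 394·(-45) = 2).


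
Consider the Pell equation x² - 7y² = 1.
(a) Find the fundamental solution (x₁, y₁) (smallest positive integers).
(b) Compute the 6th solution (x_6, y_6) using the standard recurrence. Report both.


Step 1: Find the fundamental solution (x₁, y₁) of x² - 7y² = 1.
  Expand √7 as a continued fraction. a₀ = ⌊√7⌋ = 2; iterate m_{k+1} = d_k·a_k − m_k, d_{k+1} = (7 − m_{k+1}²)/d_k, a_{k+1} = ⌊(a₀ + m_{k+1})/d_{k+1}⌋ (starting m₀ = 0, d₀ = 1), with convergents p_k = a_k·p_{k-1} + p_{k-2}, q_k = a_k·q_{k-1} + q_{k-2} (p₋₁ = 1, q₋₁ = 0):
  k = 0: a₀ = 2; p₀/q₀ = 2/1; p₀² − 7·q₀² = 4 − 7 = -3.
  k = 1: m = 2, d = 3, a = ⌊(2 + 2)/3⌋ = 1; p/q = (1·2 + 1)/(1·1 + 0) = 3/1; p² − 7·q² = 9 − 7 = 2.
  k = 2: m = 1, d = 2, a = ⌊(2 + 1)/2⌋ = 1; p/q = (1·3 + 2)/(1·1 + 1) = 5/2; p² − 7·q² = 25 − 28 = -3.
  k = 3: m = 1, d = 3, a = ⌊(2 + 1)/3⌋ = 1; p/q = (1·5 + 3)/(1·2 + 1) = 8/3; p² − 7·q² = 64 − 63 = 1.
  The first convergent with p² − 7·q² = 1 gives the fundamental solution (x₁, y₁) = (8, 3).
Step 2: Apply the recurrence (x_{n+1}, y_{n+1}) = (x₁x_n + 7y₁y_n, x₁y_n + y₁x_n) repeatedly.
  From (x_1, y_1) = (8, 3): x_2 = 8·8 + 7·3·3 = 127; y_2 = 8·3 + 3·8 = 48.
  From (x_2, y_2) = (127, 48): x_3 = 8·127 + 7·3·48 = 2024; y_3 = 8·48 + 3·127 = 765.
  From (x_3, y_3) = (2024, 765): x_4 = 8·2024 + 7·3·765 = 32257; y_4 = 8·765 + 3·2024 = 12192.
  From (x_4, y_4) = (32257, 12192): x_5 = 8·32257 + 7·3·12192 = 514088; y_5 = 8·12192 + 3·32257 = 194307.
  From (x_5, y_5) = (514088, 194307): x_6 = 8·514088 + 7·3·194307 = 8193151; y_6 = 8·194307 + 3·514088 = 3096720.
Step 3: Verify x_6² - 7·y_6² = 67127723308801 - 67127723308800 = 1 (should be 1). ✓

(x_1, y_1) = (8, 3); (x_6, y_6) = (8193151, 3096720).


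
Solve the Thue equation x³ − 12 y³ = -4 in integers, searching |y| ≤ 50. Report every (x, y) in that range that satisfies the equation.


The equation is x³ - 12y³ = -4. For fixed y, x³ = 12·y³ − 4, so a solution requires the RHS to be a perfect cube.
Strategy: iterate y from -50 to 50, compute RHS = 12·y³ − 4, and check whether it is a (positive or negative) perfect cube.
Check small values of y:
  y = 0: RHS = -4 is not a perfect cube.
  y = 1: RHS = 8 = (2)³ ⇒ x = 2 works.
  y = -1: RHS = -16 is not a perfect cube.
  y = 2: RHS = 92 is not a perfect cube.
  y = -2: RHS = -100 is not a perfect cube.
  y = 3: RHS = 320 is not a perfect cube.
  y = -3: RHS = -328 is not a perfect cube.
Continuing the search up to |y| = 50 finds no further solutions beyond those listed.
Collected solutions: (2, 1).

Solutions (with |y| ≤ 50): (2, 1).


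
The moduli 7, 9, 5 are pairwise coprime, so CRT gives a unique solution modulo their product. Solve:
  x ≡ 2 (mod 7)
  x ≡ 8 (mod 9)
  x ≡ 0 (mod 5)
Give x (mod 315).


Moduli 7, 9, 5 are pairwise coprime; by CRT there is a unique solution modulo M = 7 · 9 · 5 = 315.
Solve pairwise, accumulating the modulus:
  Start with x ≡ 2 (mod 7).
  Combine with x ≡ 8 (mod 9): since gcd(7, 9) = 1, we get a unique residue mod 63.
    Write x = 2 + 7·t and substitute into x ≡ 8 (mod 9): 7·t ≡ 8 − 2 = 6 (mod 9).
    The inverse of 7 mod 9 is 4 (since 7·4 = 28 = 3·9 + 1), so t ≡ 4·6 = 24 ≡ 6 (mod 9).
    Then x = 2 + 7·6 = 44, valid modulo lcm(7, 9) = 63: x ≡ 44 (mod 63).
  Combine with x ≡ 0 (mod 5): since gcd(63, 5) = 1, we get a unique residue mod 315.
    Write x = 44 + 63·t and substitute into x ≡ 0 (mod 5): 63·t ≡ 0 − 44 = -44 (mod 5).
    Reduce coefficients mod 5: 3·t ≡ 1 (mod 5).
    The inverse of 3 mod 5 is 2 (since 3·2 = 6 = 1·5 + 1), so t ≡ 2·1 = 2 ≡ 2 (mod 5).
    Then x = 44 + 63·2 = 170, valid modulo lcm(63, 5) = 315: x ≡ 170 (mod 315).
Verify: 170 mod 7 = 2 ✓, 170 mod 9 = 8 ✓, 170 mod 5 = 0 ✓.

x ≡ 170 (mod 315).


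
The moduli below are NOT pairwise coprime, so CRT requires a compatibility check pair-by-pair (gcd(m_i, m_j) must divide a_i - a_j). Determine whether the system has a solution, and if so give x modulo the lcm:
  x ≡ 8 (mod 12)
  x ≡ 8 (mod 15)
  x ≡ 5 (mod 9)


Moduli 12, 15, 9 are not pairwise coprime, so CRT works modulo lcm(m_i) when all pairwise compatibility conditions hold.
Pairwise compatibility: gcd(m_i, m_j) must divide a_i - a_j for every pair.
Merge one congruence at a time:
  Start: x ≡ 8 (mod 12).
  Combine with x ≡ 8 (mod 15): gcd(12, 15) = 3; 8 - 8 = 0, which IS divisible by 3, so compatible.
    Write x = 8 + 12·t and substitute into x ≡ 8 (mod 15): 12·t ≡ 8 − 8 = 0 (mod 15).
    Divide the congruence (and modulus) by g = 3: 4·t ≡ 0 (mod 5).
    The inverse of 4 mod 5 is 4 (since 4·4 = 16 = 3·5 + 1), so t ≡ 4·0 = 0 ≡ 0 (mod 5).
    Then x = 8 + 12·0 = 8, valid modulo lcm(12, 15) = 60: x ≡ 8 (mod 60).
  Combine with x ≡ 5 (mod 9): gcd(60, 9) = 3; 5 - 8 = -3, which IS divisible by 3, so compatible.
    Write x = 8 + 60·t and substitute into x ≡ 5 (mod 9): 60·t ≡ 5 − 8 = -3 (mod 9).
    Divide the congruence (and modulus) by g = 3: 20·t ≡ -1 (mod 3).
    Reduce coefficients mod 3: 2·t ≡ 2 (mod 3).
    The inverse of 2 mod 3 is 2 (since 2·2 = 4 = 1·3 + 1), so t ≡ 2·2 = 4 ≡ 1 (mod 3).
    Then x = 8 + 60·1 = 68, valid modulo lcm(60, 9) = 180: x ≡ 68 (mod 180).
Verify: 68 mod 12 = 8, 68 mod 15 = 8, 68 mod 9 = 5.

x ≡ 68 (mod 180).


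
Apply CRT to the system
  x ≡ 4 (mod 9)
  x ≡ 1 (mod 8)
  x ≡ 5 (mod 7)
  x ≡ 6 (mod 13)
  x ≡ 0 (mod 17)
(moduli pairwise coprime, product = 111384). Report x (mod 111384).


Product of moduli M = 9 · 8 · 7 · 13 · 17 = 111384.
Merge one congruence at a time:
  Start: x ≡ 4 (mod 9).
  Combine with x ≡ 1 (mod 8); new modulus lcm = 72.
    Write x = 4 + 9·t and substitute into x ≡ 1 (mod 8): 9·t ≡ 1 − 4 = -3 (mod 8).
    Reduce coefficients mod 8: 1·t ≡ 5 (mod 8).
    So t ≡ 5 (mod 8).
    Then x = 4 + 9·5 = 49, valid modulo lcm(9, 8) = 72: x ≡ 49 (mod 72).
  Combine with x ≡ 5 (mod 7); new modulus lcm = 504.
    Write x = 49 + 72·t and substitute into x ≡ 5 (mod 7): 72·t ≡ 5 − 49 = -44 (mod 7).
    Reduce coefficients mod 7: 2·t ≡ 5 (mod 7).
    The inverse of 2 mod 7 is 4 (since 2·4 = 8 = 1·7 + 1), so t ≡ 4·5 = 20 ≡ 6 (mod 7).
    Then x = 49 + 72·6 = 481, valid modulo lcm(72, 7) = 504: x ≡ 481 (mod 504).
  Combine with x ≡ 6 (mod 13); new modulus lcm = 6552.
    Write x = 481 + 504·t and substitute into x ≡ 6 (mod 13): 504·t ≡ 6 − 481 = -475 (mod 13).
    Reduce coefficients mod 13: 10·t ≡ 6 (mod 13).
    The inverse of 10 mod 13 is 4 (since 10·4 = 40 = 3·13 + 1), so t ≡ 4·6 = 24 ≡ 11 (mod 13).
    Then x = 481 + 504·11 = 6025, valid modulo lcm(504, 13) = 6552: x ≡ 6025 (mod 6552).
  Combine with x ≡ 0 (mod 17); new modulus lcm = 111384.
    Write x = 6025 + 6552·t and substitute into x ≡ 0 (mod 17): 6552·t ≡ 0 − 6025 = -6025 (mod 17).
    Reduce coefficients mod 17: 7·t ≡ 10 (mod 17).
    The inverse of 7 mod 17 is 5 (since 7·5 = 35 = 2·17 + 1), so t ≡ 5·10 = 50 ≡ 16 (mod 17).
    Then x = 6025 + 6552·16 = 110857, valid modulo lcm(6552, 17) = 111384: x ≡ 110857 (mod 111384).
Verify against each original: 110857 mod 9 = 4, 110857 mod 8 = 1, 110857 mod 7 = 5, 110857 mod 13 = 6, 110857 mod 17 = 0.

x ≡ 110857 (mod 111384).
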